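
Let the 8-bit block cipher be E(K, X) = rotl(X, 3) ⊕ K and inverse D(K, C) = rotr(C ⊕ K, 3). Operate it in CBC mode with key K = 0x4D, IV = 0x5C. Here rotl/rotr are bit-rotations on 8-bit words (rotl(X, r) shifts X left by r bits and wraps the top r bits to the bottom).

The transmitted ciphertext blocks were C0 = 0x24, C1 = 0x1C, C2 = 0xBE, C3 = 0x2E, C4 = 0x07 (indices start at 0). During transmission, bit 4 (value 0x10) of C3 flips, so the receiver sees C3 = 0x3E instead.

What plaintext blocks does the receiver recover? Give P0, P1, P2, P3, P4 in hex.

P0 = 0x71, P1 = 0x0E, P2 = 0x62, P3 = 0xD0, P4 = 0x77

CBC decryption: P_i = D(K, C_i) ⊕ C_{i−1}, with C_{−1} = IV.
Only C3 changed, to 0x3E. In CBC, a change in C_i garbles P_i and flips the same bit in P_{i+1}. Decrypting the received ciphertext:
P0: D(K, 0x24) = 0x2D; 0x2D ⊕ 0x5C = 0x71.
P1: D(K, 0x1C) = 0x2A; 0x2A ⊕ 0x24 = 0x0E.
P2: D(K, 0xBE) = 0x7E; 0x7E ⊕ 0x1C = 0x62.
P3: D(K, 0x3E) = 0x6E; 0x6E ⊕ 0xBE = 0xD0.
P4: D(K, 0x07) = 0x49; 0x49 ⊕ 0x3E = 0x77.
Blocks that differ from the original plaintext: P3, P4.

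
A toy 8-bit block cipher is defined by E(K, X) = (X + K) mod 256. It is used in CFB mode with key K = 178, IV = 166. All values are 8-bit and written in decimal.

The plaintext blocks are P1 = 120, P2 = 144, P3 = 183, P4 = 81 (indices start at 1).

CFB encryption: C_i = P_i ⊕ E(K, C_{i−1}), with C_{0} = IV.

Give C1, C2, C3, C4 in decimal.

C1 = 32, C2 = 66, C3 = 67, C4 = 164

C1: E(K, 166) = 88; 120 ⊕ 88 = 32.
C2: E(K, 32) = 210; 144 ⊕ 210 = 66.
C3: E(K, 66) = 244; 183 ⊕ 244 = 67.
C4: E(K, 67) = 245; 81 ⊕ 245 = 164.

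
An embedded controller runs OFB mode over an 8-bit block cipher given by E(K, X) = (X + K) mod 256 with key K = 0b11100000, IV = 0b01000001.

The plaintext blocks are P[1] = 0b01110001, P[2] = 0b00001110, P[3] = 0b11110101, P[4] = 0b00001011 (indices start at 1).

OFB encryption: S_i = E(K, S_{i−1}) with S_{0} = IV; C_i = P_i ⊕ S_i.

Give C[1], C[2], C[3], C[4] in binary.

C[1]: S = E(K, 0b01000001) = 0b00100001; 0b01110001 ⊕ 0b00100001 = 0b01010000.
C[2]: S = E(K, 0b00100001) = 0b00000001; 0b00001110 ⊕ 0b00000001 = 0b00001111.
C[3]: S = E(K, 0b00000001) = 0b11100001; 0b11110101 ⊕ 0b11100001 = 0b00010100.
C[4]: S = E(K, 0b11100001) = 0b11000001; 0b00001011 ⊕ 0b11000001 = 0b11001010.

C[1] = 0b01010000, C[2] = 0b00001111, C[3] = 0b00010100, C[4] = 0b11001010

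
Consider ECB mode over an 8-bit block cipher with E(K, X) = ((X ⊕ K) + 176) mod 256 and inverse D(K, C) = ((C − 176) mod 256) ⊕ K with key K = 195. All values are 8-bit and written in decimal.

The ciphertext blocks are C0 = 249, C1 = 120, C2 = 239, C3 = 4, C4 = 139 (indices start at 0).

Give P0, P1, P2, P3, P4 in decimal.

ECB decryption: P_i = D(K, C_i).
P0: D(K, 249) = 138.
P1: D(K, 120) = 11.
P2: D(K, 239) = 252.
P3: D(K, 4) = 151.
P4: D(K, 139) = 24.

P0 = 138, P1 = 11, P2 = 252, P3 = 151, P4 = 24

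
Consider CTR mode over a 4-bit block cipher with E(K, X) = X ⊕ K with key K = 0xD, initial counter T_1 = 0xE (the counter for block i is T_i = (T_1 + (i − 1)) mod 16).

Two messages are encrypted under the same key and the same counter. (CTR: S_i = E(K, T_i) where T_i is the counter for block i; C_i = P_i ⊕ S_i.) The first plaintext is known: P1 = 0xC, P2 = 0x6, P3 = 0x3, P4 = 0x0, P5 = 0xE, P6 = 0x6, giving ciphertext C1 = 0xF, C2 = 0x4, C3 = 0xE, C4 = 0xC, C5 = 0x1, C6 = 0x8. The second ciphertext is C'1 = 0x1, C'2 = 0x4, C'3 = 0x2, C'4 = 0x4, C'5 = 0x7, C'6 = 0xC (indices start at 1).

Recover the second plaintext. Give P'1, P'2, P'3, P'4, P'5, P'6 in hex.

In CTR with a reused counter, both messages share the same keystream S_i, so C_i ⊕ C'_i = P_i ⊕ P'_i and thus P'_i = P_i ⊕ C_i ⊕ C'_i.
P'1: 0xC ⊕ 0xF ⊕ 0x1 = 0x2.
P'2: 0x6 ⊕ 0x4 ⊕ 0x4 = 0x6.
P'3: 0x3 ⊕ 0xE ⊕ 0x2 = 0xF.
P'4: 0x0 ⊕ 0xC ⊕ 0x4 = 0x8.
P'5: 0xE ⊕ 0x1 ⊕ 0x7 = 0x8.
P'6: 0x6 ⊕ 0x8 ⊕ 0xC = 0x2.

P'1 = 0x2, P'2 = 0x6, P'3 = 0xF, P'4 = 0x8, P'5 = 0x8, P'6 = 0x2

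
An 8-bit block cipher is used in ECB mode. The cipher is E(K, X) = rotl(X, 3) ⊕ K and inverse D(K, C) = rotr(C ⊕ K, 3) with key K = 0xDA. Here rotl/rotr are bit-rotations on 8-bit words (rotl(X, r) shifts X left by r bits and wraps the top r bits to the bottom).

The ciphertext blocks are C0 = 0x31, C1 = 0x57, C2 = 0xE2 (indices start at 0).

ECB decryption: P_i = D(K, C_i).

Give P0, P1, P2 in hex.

P0 = 0x7D, P1 = 0xB1, P2 = 0x07

P0: D(K, 0x31) = 0x7D.
P1: D(K, 0x57) = 0xB1.
P2: D(K, 0xE2) = 0x07.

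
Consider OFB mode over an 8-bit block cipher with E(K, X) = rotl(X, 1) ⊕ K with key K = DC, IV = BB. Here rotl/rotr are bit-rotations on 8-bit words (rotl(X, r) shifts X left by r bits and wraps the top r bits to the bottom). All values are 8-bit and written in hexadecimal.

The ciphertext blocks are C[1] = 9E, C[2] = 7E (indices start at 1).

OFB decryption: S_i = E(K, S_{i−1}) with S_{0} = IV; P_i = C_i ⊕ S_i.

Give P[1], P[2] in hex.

P[1] = 35, P[2] = F5

P[1]: S = E(K, BB) = AB; 9E ⊕ AB = 35.
P[2]: S = E(K, AB) = 8B; 7E ⊕ 8B = F5.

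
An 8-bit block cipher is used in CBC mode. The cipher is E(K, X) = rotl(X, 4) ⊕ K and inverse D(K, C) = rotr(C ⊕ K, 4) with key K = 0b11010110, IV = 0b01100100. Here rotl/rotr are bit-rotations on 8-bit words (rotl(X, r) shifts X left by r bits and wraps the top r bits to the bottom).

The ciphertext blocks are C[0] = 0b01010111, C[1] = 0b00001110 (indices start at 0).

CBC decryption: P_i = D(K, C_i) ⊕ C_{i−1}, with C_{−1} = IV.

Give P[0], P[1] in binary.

P[0]: D(K, 0b01010111) = 0b00011000; 0b00011000 ⊕ 0b01100100 = 0b01111100.
P[1]: D(K, 0b00001110) = 0b10001101; 0b10001101 ⊕ 0b01010111 = 0b11011010.

P[0] = 0b01111100, P[1] = 0b11011010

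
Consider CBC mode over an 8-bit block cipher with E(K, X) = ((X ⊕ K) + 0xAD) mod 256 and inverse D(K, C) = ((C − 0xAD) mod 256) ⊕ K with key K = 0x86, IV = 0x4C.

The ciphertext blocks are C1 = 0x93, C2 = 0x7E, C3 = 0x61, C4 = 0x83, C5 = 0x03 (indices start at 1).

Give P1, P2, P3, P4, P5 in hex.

P1 = 0x2C, P2 = 0xC4, P3 = 0x4C, P4 = 0x31, P5 = 0x53

CBC decryption: P_i = D(K, C_i) ⊕ C_{i−1}, with C_{0} = IV.
P1: D(K, 0x93) = 0x60; 0x60 ⊕ 0x4C = 0x2C.
P2: D(K, 0x7E) = 0x57; 0x57 ⊕ 0x93 = 0xC4.
P3: D(K, 0x61) = 0x32; 0x32 ⊕ 0x7E = 0x4C.
P4: D(K, 0x83) = 0x50; 0x50 ⊕ 0x61 = 0x31.
P5: D(K, 0x03) = 0xD0; 0xD0 ⊕ 0x83 = 0x53.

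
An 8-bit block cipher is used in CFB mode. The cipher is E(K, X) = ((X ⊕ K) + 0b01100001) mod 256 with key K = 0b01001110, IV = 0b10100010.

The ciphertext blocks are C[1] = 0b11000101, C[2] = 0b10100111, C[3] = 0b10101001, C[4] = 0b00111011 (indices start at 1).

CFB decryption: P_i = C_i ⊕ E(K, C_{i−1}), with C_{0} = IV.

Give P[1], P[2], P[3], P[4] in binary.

P[1]: E(K, 0b10100010) = 0b01001101; 0b11000101 ⊕ 0b01001101 = 0b10001000.
P[2]: E(K, 0b11000101) = 0b11101100; 0b10100111 ⊕ 0b11101100 = 0b01001011.
P[3]: E(K, 0b10100111) = 0b01001010; 0b10101001 ⊕ 0b01001010 = 0b11100011.
P[4]: E(K, 0b10101001) = 0b01001000; 0b00111011 ⊕ 0b01001000 = 0b01110011.

P[1] = 0b10001000, P[2] = 0b01001011, P[3] = 0b11100011, P[4] = 0b01110011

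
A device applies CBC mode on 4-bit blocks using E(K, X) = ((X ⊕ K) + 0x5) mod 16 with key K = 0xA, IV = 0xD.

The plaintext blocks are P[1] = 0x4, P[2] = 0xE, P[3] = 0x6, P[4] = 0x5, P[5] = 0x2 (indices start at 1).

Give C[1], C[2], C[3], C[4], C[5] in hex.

CBC encryption: C_i = E(K, P_i ⊕ C_{i−1}), with C_{0} = IV.
C[1]: P[1] ⊕ 0xD = 0x9; E(K, 0x9) = 0x8.
C[2]: P[2] ⊕ 0x8 = 0x6; E(K, 0x6) = 0x1.
C[3]: P[3] ⊕ 0x1 = 0x7; E(K, 0x7) = 0x2.
C[4]: P[4] ⊕ 0x2 = 0x7; E(K, 0x7) = 0x2.
C[5]: P[5] ⊕ 0x2 = 0x0; E(K, 0x0) = 0xF.

C[1] = 0x8, C[2] = 0x1, C[3] = 0x2, C[4] = 0x2, C[5] = 0xF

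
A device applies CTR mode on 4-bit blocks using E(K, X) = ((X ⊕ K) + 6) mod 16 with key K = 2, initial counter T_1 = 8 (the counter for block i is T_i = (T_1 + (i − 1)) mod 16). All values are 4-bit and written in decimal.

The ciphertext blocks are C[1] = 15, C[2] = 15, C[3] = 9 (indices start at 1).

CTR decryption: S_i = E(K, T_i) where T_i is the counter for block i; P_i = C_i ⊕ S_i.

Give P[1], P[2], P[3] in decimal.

P[1]: T = 8, S = E(K, T) = 0; 15 ⊕ 0 = 15.
P[2]: T = 9, S = E(K, T) = 1; 15 ⊕ 1 = 14.
P[3]: T = 10, S = E(K, T) = 14; 9 ⊕ 14 = 7.

P[1] = 15, P[2] = 14, P[3] = 7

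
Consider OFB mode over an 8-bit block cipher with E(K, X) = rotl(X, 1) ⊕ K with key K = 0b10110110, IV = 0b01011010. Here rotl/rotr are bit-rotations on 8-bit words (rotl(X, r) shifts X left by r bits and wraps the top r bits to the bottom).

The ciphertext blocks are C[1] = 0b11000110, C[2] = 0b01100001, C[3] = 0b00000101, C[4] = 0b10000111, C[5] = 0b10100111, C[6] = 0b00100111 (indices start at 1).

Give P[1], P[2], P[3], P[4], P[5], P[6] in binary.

OFB decryption: S_i = E(K, S_{i−1}) with S_{0} = IV; P_i = C_i ⊕ S_i.
P[1]: S = E(K, 0b01011010) = 0b00000010; 0b11000110 ⊕ 0b00000010 = 0b11000100.
P[2]: S = E(K, 0b00000010) = 0b10110010; 0b01100001 ⊕ 0b10110010 = 0b11010011.
P[3]: S = E(K, 0b10110010) = 0b11010011; 0b00000101 ⊕ 0b11010011 = 0b11010110.
P[4]: S = E(K, 0b11010011) = 0b00010001; 0b10000111 ⊕ 0b00010001 = 0b10010110.
P[5]: S = E(K, 0b00010001) = 0b10010100; 0b10100111 ⊕ 0b10010100 = 0b00110011.
P[6]: S = E(K, 0b10010100) = 0b10011111; 0b00100111 ⊕ 0b10011111 = 0b10111000.

P[1] = 0b11000100, P[2] = 0b11010011, P[3] = 0b11010110, P[4] = 0b10010110, P[5] = 0b00110011, P[6] = 0b10111000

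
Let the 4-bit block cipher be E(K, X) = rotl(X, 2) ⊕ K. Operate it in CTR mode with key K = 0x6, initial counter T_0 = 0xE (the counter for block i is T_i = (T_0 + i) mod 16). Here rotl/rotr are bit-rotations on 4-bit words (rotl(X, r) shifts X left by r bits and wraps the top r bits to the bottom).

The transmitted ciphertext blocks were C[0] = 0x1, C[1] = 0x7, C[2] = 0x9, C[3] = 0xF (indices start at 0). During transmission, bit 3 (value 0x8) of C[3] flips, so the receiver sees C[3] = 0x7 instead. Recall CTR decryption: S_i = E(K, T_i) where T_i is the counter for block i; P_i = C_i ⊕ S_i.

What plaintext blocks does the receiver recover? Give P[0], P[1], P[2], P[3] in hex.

P[0] = 0xC, P[1] = 0xE, P[2] = 0xF, P[3] = 0x5

Only C[3] changed, to 0x7. In CTR, a change in C_i flips the same bit in P_i only; the keystream is unaffected. Decrypting the received ciphertext:
P[0]: T = 0xE, S = E(K, T) = 0xD; 0x1 ⊕ 0xD = 0xC.
P[1]: T = 0xF, S = E(K, T) = 0x9; 0x7 ⊕ 0x9 = 0xE.
P[2]: T = 0x0, S = E(K, T) = 0x6; 0x9 ⊕ 0x6 = 0xF.
P[3]: T = 0x1, S = E(K, T) = 0x2; 0x7 ⊕ 0x2 = 0x5.
Blocks that differ from the original plaintext: P[3].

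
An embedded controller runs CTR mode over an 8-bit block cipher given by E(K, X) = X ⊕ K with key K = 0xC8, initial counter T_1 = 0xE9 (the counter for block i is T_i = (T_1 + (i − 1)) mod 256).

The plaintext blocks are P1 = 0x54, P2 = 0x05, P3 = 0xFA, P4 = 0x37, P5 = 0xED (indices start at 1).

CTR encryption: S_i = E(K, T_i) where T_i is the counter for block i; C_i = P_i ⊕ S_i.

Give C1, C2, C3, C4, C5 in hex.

C1: T = 0xE9, S = E(K, T) = 0x21; 0x54 ⊕ 0x21 = 0x75.
C2: T = 0xEA, S = E(K, T) = 0x22; 0x05 ⊕ 0x22 = 0x27.
C3: T = 0xEB, S = E(K, T) = 0x23; 0xFA ⊕ 0x23 = 0xD9.
C4: T = 0xEC, S = E(K, T) = 0x24; 0x37 ⊕ 0x24 = 0x13.
C5: T = 0xED, S = E(K, T) = 0x25; 0xED ⊕ 0x25 = 0xC8.

C1 = 0x75, C2 = 0x27, C3 = 0xD9, C4 = 0x13, C5 = 0xC8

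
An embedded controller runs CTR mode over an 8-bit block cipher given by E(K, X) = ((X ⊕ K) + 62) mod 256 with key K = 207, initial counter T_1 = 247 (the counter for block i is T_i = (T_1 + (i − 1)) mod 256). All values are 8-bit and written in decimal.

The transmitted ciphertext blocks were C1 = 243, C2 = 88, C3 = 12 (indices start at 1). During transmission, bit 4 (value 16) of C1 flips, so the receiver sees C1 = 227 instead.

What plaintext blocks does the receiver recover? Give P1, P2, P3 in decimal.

CTR decryption: S_i = E(K, T_i) where T_i is the counter for block i; P_i = C_i ⊕ S_i.
Only C1 changed, to 227. In CTR, a change in C_i flips the same bit in P_i only; the keystream is unaffected. Decrypting the received ciphertext:
P1: T = 247, S = E(K, T) = 118; 227 ⊕ 118 = 149.
P2: T = 248, S = E(K, T) = 117; 88 ⊕ 117 = 45.
P3: T = 249, S = E(K, T) = 116; 12 ⊕ 116 = 120.
Blocks that differ from the original plaintext: P1.

P1 = 149, P2 = 45, P3 = 120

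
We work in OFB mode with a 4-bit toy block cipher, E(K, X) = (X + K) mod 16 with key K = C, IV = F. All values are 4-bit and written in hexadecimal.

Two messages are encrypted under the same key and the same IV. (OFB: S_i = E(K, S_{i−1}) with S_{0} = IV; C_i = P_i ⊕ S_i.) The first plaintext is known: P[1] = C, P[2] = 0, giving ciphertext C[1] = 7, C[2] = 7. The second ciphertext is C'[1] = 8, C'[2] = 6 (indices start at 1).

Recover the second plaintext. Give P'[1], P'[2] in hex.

In OFB with a reused IV, both messages share the same keystream S_i, so C_i ⊕ C'_i = P_i ⊕ P'_i and thus P'_i = P_i ⊕ C_i ⊕ C'_i.
P'[1]: C ⊕ 7 ⊕ 8 = 3.
P'[2]: 0 ⊕ 7 ⊕ 6 = 1.

P'[1] = 3, P'[2] = 1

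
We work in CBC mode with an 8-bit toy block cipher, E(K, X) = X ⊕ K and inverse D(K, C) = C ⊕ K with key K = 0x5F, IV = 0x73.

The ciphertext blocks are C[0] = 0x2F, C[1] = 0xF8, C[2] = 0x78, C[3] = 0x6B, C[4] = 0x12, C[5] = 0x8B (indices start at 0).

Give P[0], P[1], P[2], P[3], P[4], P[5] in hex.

P[0] = 0x03, P[1] = 0x88, P[2] = 0xDF, P[3] = 0x4C, P[4] = 0x26, P[5] = 0xC6

CBC decryption: P_i = D(K, C_i) ⊕ C_{i−1}, with C_{−1} = IV.
P[0]: D(K, 0x2F) = 0x70; 0x70 ⊕ 0x73 = 0x03.
P[1]: D(K, 0xF8) = 0xA7; 0xA7 ⊕ 0x2F = 0x88.
P[2]: D(K, 0x78) = 0x27; 0x27 ⊕ 0xF8 = 0xDF.
P[3]: D(K, 0x6B) = 0x34; 0x34 ⊕ 0x78 = 0x4C.
P[4]: D(K, 0x12) = 0x4D; 0x4D ⊕ 0x6B = 0x26.
P[5]: D(K, 0x8B) = 0xD4; 0xD4 ⊕ 0x12 = 0xC6.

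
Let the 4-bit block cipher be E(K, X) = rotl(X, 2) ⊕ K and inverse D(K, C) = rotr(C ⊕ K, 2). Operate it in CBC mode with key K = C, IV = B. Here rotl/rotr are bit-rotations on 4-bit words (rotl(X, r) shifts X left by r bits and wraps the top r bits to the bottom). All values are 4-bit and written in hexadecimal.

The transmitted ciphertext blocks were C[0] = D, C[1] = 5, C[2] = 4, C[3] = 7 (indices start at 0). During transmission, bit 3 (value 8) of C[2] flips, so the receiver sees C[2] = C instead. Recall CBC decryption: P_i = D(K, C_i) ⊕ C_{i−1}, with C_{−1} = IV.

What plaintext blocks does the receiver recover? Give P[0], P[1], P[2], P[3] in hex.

P[0] = F, P[1] = B, P[2] = 5, P[3] = 2

Only C[2] changed, to C. In CBC, a change in C_i garbles P_i and flips the same bit in P_{i+1}. Decrypting the received ciphertext:
P[0]: D(K, D) = 4; 4 ⊕ B = F.
P[1]: D(K, 5) = 6; 6 ⊕ D = B.
P[2]: D(K, C) = 0; 0 ⊕ 5 = 5.
P[3]: D(K, 7) = E; E ⊕ C = 2.
Blocks that differ from the original plaintext: P[2], P[3].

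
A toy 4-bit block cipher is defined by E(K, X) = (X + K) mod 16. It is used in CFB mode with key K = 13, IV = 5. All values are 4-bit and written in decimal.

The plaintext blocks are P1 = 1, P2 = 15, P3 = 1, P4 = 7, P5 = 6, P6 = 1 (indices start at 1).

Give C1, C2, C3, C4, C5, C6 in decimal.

CFB encryption: C_i = P_i ⊕ E(K, C_{i−1}), with C_{0} = IV.
C1: E(K, 5) = 2; 1 ⊕ 2 = 3.
C2: E(K, 3) = 0; 15 ⊕ 0 = 15.
C3: E(K, 15) = 12; 1 ⊕ 12 = 13.
C4: E(K, 13) = 10; 7 ⊕ 10 = 13.
C5: E(K, 13) = 10; 6 ⊕ 10 = 12.
C6: E(K, 12) = 9; 1 ⊕ 9 = 8.

C1 = 3, C2 = 15, C3 = 13, C4 = 13, C5 = 12, C6 = 8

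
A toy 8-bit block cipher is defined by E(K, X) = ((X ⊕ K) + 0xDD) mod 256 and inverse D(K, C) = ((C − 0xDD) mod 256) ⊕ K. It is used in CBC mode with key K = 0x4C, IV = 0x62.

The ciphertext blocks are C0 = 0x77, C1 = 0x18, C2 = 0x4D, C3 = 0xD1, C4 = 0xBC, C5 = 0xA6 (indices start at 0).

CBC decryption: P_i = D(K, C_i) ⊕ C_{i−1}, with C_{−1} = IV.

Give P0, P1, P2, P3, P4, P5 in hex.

P0: D(K, 0x77) = 0xD6; 0xD6 ⊕ 0x62 = 0xB4.
P1: D(K, 0x18) = 0x77; 0x77 ⊕ 0x77 = 0x00.
P2: D(K, 0x4D) = 0x3C; 0x3C ⊕ 0x18 = 0x24.
P3: D(K, 0xD1) = 0xB8; 0xB8 ⊕ 0x4D = 0xF5.
P4: D(K, 0xBC) = 0x93; 0x93 ⊕ 0xD1 = 0x42.
P5: D(K, 0xA6) = 0x85; 0x85 ⊕ 0xBC = 0x39.

P0 = 0xB4, P1 = 0x00, P2 = 0x24, P3 = 0xF5, P4 = 0x42, P5 = 0x39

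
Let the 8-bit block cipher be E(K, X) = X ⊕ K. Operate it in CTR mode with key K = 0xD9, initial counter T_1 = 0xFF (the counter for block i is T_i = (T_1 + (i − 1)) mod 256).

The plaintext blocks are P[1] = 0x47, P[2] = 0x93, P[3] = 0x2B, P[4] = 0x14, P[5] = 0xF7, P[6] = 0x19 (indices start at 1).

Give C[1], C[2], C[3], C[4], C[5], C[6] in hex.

C[1] = 0x61, C[2] = 0x4A, C[3] = 0xF3, C[4] = 0xCF, C[5] = 0x2D, C[6] = 0xC4

CTR encryption: S_i = E(K, T_i) where T_i is the counter for block i; C_i = P_i ⊕ S_i.
C[1]: T = 0xFF, S = E(K, T) = 0x26; 0x47 ⊕ 0x26 = 0x61.
C[2]: T = 0x00, S = E(K, T) = 0xD9; 0x93 ⊕ 0xD9 = 0x4A.
C[3]: T = 0x01, S = E(K, T) = 0xD8; 0x2B ⊕ 0xD8 = 0xF3.
C[4]: T = 0x02, S = E(K, T) = 0xDB; 0x14 ⊕ 0xDB = 0xCF.
C[5]: T = 0x03, S = E(K, T) = 0xDA; 0xF7 ⊕ 0xDA = 0x2D.
C[6]: T = 0x04, S = E(K, T) = 0xDD; 0x19 ⊕ 0xDD = 0xC4.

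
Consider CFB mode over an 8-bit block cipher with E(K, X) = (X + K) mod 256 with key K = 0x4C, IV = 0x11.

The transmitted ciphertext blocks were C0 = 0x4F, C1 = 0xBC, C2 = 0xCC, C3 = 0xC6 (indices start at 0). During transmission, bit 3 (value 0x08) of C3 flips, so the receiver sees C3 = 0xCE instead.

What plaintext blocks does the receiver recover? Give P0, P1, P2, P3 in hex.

P0 = 0x12, P1 = 0x27, P2 = 0xC4, P3 = 0xD6

CFB decryption: P_i = C_i ⊕ E(K, C_{i−1}), with C_{−1} = IV.
Only C3 changed, to 0xCE. In CFB, a change in C_i flips the same bit in P_i and garbles P_{i+1}. Decrypting the received ciphertext:
P0: E(K, 0x11) = 0x5D; 0x4F ⊕ 0x5D = 0x12.
P1: E(K, 0x4F) = 0x9B; 0xBC ⊕ 0x9B = 0x27.
P2: E(K, 0xBC) = 0x08; 0xCC ⊕ 0x08 = 0xC4.
P3: E(K, 0xCC) = 0x18; 0xCE ⊕ 0x18 = 0xD6.
Blocks that differ from the original plaintext: P3.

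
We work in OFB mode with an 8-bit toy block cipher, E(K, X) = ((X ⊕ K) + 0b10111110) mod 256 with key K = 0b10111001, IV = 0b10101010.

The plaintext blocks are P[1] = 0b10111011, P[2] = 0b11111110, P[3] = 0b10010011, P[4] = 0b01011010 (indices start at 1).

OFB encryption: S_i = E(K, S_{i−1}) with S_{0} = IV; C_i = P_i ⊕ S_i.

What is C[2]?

C[2] = 0b11011000

C[1]: S = E(K, 0b10101010) = 0b11010001; 0b10111011 ⊕ 0b11010001 = 0b01101010.
C[2]: S = E(K, 0b11010001) = 0b00100110; 0b11111110 ⊕ 0b00100110 = 0b11011000.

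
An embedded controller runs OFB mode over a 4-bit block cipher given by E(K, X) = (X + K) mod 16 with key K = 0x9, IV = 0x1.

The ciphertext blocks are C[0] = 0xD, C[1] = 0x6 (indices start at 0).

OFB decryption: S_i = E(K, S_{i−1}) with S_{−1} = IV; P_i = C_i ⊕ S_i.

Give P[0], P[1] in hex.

P[0]: S = E(K, 0x1) = 0xA; 0xD ⊕ 0xA = 0x7.
P[1]: S = E(K, 0xA) = 0x3; 0x6 ⊕ 0x3 = 0x5.

P[0] = 0x7, P[1] = 0x5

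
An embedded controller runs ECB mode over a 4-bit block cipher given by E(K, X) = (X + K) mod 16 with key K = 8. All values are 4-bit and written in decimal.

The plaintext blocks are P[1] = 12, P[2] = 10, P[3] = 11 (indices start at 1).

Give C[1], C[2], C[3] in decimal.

C[1] = 4, C[2] = 2, C[3] = 3

ECB encryption: C_i = E(K, P_i).
C[1]: E(K, 12) = 4.
C[2]: E(K, 10) = 2.
C[3]: E(K, 11) = 3.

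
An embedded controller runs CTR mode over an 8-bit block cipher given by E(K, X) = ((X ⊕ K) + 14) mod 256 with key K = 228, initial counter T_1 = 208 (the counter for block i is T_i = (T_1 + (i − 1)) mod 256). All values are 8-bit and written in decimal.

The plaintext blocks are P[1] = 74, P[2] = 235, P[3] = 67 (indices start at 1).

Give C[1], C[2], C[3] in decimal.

C[1] = 8, C[2] = 168, C[3] = 7

CTR encryption: S_i = E(K, T_i) where T_i is the counter for block i; C_i = P_i ⊕ S_i.
C[1]: T = 208, S = E(K, T) = 66; 74 ⊕ 66 = 8.
C[2]: T = 209, S = E(K, T) = 67; 235 ⊕ 67 = 168.
C[3]: T = 210, S = E(K, T) = 68; 67 ⊕ 68 = 7.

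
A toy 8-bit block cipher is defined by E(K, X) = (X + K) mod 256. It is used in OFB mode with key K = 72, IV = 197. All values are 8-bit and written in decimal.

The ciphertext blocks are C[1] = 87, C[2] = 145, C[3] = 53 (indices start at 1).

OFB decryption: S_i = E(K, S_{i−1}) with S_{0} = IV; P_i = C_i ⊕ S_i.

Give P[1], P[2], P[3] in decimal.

P[1] = 90, P[2] = 196, P[3] = 168

P[1]: S = E(K, 197) = 13; 87 ⊕ 13 = 90.
P[2]: S = E(K, 13) = 85; 145 ⊕ 85 = 196.
P[3]: S = E(K, 85) = 157; 53 ⊕ 157 = 168.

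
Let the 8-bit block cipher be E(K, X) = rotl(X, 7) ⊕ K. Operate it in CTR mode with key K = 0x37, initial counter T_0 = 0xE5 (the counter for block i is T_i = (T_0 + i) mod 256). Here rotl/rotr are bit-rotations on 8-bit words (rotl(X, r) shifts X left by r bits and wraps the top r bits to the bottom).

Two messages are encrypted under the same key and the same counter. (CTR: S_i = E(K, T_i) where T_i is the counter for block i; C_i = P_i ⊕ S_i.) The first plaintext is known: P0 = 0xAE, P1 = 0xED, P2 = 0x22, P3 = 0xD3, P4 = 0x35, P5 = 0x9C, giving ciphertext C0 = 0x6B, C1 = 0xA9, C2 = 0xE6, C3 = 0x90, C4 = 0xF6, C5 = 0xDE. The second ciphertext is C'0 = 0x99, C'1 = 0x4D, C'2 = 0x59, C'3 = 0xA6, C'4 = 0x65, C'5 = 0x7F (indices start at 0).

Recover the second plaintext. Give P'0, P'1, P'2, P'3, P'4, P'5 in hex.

P'0 = 0x5C, P'1 = 0x09, P'2 = 0x9D, P'3 = 0xE5, P'4 = 0xA6, P'5 = 0x3D

In CTR with a reused counter, both messages share the same keystream S_i, so C_i ⊕ C'_i = P_i ⊕ P'_i and thus P'_i = P_i ⊕ C_i ⊕ C'_i.
P'0: 0xAE ⊕ 0x6B ⊕ 0x99 = 0x5C.
P'1: 0xED ⊕ 0xA9 ⊕ 0x4D = 0x09.
P'2: 0x22 ⊕ 0xE6 ⊕ 0x59 = 0x9D.
P'3: 0xD3 ⊕ 0x90 ⊕ 0xA6 = 0xE5.
P'4: 0x35 ⊕ 0xF6 ⊕ 0x65 = 0xA6.
P'5: 0x9C ⊕ 0xDE ⊕ 0x7F = 0x3D.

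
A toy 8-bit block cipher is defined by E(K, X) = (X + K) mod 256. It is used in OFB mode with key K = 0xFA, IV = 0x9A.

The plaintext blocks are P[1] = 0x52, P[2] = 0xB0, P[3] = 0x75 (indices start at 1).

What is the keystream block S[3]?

0x88

OFB encryption: S_i = E(K, S_{i−1}) with S_{0} = IV; C_i = P_i ⊕ S_i.
C[1]: S = E(K, 0x9A) = 0x94; 0x52 ⊕ 0x94 = 0xC6.
C[2]: S = E(K, 0x94) = 0x8E; 0xB0 ⊕ 0x8E = 0x3E.
C[3]: S = E(K, 0x8E) = 0x88; 0x75 ⊕ 0x88 = 0xFD.
So S[3] = 0x88.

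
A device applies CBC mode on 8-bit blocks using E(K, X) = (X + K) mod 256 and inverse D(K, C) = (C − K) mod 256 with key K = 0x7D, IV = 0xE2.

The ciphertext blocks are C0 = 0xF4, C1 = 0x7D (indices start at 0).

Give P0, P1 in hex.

CBC decryption: P_i = D(K, C_i) ⊕ C_{i−1}, with C_{−1} = IV.
P0: D(K, 0xF4) = 0x77; 0x77 ⊕ 0xE2 = 0x95.
P1: D(K, 0x7D) = 0x00; 0x00 ⊕ 0xF4 = 0xF4.

P0 = 0x95, P1 = 0xF4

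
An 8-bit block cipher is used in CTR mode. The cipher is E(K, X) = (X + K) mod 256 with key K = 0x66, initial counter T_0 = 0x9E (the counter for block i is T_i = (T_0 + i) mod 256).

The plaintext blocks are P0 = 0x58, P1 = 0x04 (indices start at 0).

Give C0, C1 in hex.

CTR encryption: S_i = E(K, T_i) where T_i is the counter for block i; C_i = P_i ⊕ S_i.
C0: T = 0x9E, S = E(K, T) = 0x04; 0x58 ⊕ 0x04 = 0x5C.
C1: T = 0x9F, S = E(K, T) = 0x05; 0x04 ⊕ 0x05 = 0x01.

C0 = 0x5C, C1 = 0x01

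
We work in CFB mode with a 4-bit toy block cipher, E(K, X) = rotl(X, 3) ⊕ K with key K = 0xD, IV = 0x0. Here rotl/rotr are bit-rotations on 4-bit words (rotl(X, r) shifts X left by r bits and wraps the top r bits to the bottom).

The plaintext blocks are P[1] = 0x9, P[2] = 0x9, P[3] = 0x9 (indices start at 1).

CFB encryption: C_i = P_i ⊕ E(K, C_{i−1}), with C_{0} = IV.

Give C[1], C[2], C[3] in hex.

C[1] = 0x4, C[2] = 0x6, C[3] = 0x7

C[1]: E(K, 0x0) = 0xD; 0x9 ⊕ 0xD = 0x4.
C[2]: E(K, 0x4) = 0xF; 0x9 ⊕ 0xF = 0x6.
C[3]: E(K, 0x6) = 0xE; 0x9 ⊕ 0xE = 0x7.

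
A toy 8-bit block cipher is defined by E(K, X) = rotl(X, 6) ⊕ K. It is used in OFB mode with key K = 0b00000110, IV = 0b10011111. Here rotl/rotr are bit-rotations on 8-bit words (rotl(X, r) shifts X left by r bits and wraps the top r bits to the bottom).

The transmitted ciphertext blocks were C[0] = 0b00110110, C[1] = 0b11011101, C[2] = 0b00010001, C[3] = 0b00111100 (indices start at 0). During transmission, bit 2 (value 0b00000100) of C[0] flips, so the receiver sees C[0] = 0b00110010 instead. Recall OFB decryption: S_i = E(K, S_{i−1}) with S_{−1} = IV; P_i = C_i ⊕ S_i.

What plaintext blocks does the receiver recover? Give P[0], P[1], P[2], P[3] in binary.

Only C[0] changed, to 0b00110010. In OFB, a change in C_i flips the same bit in P_i only; the keystream is unaffected. Decrypting the received ciphertext:
P[0]: S = E(K, 0b10011111) = 0b11100001; 0b00110010 ⊕ 0b11100001 = 0b11010011.
P[1]: S = E(K, 0b11100001) = 0b01111110; 0b11011101 ⊕ 0b01111110 = 0b10100011.
P[2]: S = E(K, 0b01111110) = 0b10011001; 0b00010001 ⊕ 0b10011001 = 0b10001000.
P[3]: S = E(K, 0b10011001) = 0b01100000; 0b00111100 ⊕ 0b01100000 = 0b01011100.
Blocks that differ from the original plaintext: P[0].

P[0] = 0b11010011, P[1] = 0b10100011, P[2] = 0b10001000, P[3] = 0b01011100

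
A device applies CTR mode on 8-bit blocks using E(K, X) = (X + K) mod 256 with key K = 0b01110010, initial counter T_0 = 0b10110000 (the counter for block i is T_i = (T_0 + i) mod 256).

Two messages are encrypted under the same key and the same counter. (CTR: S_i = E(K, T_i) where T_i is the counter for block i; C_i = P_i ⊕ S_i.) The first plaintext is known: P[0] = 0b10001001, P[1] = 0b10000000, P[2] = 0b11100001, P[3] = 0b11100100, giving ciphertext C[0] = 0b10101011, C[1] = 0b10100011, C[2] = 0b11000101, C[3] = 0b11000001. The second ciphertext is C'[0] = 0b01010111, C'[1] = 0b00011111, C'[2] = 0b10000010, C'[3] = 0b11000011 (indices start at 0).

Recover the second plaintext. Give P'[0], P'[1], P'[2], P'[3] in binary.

In CTR with a reused counter, both messages share the same keystream S_i, so C_i ⊕ C'_i = P_i ⊕ P'_i and thus P'_i = P_i ⊕ C_i ⊕ C'_i.
P'[0]: 0b10001001 ⊕ 0b10101011 ⊕ 0b01010111 = 0b01110101.
P'[1]: 0b10000000 ⊕ 0b10100011 ⊕ 0b00011111 = 0b00111100.
P'[2]: 0b11100001 ⊕ 0b11000101 ⊕ 0b10000010 = 0b10100110.
P'[3]: 0b11100100 ⊕ 0b11000001 ⊕ 0b11000011 = 0b11100110.

P'[0] = 0b01110101, P'[1] = 0b00111100, P'[2] = 0b10100110, P'[3] = 0b11100110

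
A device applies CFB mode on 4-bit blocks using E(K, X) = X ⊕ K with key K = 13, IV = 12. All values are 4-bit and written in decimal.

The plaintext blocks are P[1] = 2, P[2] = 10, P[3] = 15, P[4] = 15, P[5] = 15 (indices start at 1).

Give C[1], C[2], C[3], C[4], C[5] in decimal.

C[1] = 3, C[2] = 4, C[3] = 6, C[4] = 4, C[5] = 6

CFB encryption: C_i = P_i ⊕ E(K, C_{i−1}), with C_{0} = IV.
C[1]: E(K, 12) = 1; 2 ⊕ 1 = 3.
C[2]: E(K, 3) = 14; 10 ⊕ 14 = 4.
C[3]: E(K, 4) = 9; 15 ⊕ 9 = 6.
C[4]: E(K, 6) = 11; 15 ⊕ 11 = 4.
C[5]: E(K, 4) = 9; 15 ⊕ 9 = 6.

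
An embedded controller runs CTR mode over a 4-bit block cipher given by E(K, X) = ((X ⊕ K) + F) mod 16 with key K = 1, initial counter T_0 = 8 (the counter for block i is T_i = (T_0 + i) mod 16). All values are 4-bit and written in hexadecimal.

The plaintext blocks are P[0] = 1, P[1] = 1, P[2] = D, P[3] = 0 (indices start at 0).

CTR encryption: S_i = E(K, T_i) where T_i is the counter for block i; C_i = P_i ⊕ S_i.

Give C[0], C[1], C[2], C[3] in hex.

C[0]: T = 8, S = E(K, T) = 8; 1 ⊕ 8 = 9.
C[1]: T = 9, S = E(K, T) = 7; 1 ⊕ 7 = 6.
C[2]: T = A, S = E(K, T) = A; D ⊕ A = 7.
C[3]: T = B, S = E(K, T) = 9; 0 ⊕ 9 = 9.

C[0] = 9, C[1] = 6, C[2] = 7, C[3] = 9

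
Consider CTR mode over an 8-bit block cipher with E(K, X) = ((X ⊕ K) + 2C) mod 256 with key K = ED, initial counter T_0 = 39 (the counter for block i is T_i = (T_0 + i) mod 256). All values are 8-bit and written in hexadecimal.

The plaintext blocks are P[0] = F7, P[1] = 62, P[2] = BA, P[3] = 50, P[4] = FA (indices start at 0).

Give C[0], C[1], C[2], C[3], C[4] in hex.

CTR encryption: S_i = E(K, T_i) where T_i is the counter for block i; C_i = P_i ⊕ S_i.
C[0]: T = 39, S = E(K, T) = 00; F7 ⊕ 00 = F7.
C[1]: T = 3A, S = E(K, T) = 03; 62 ⊕ 03 = 61.
C[2]: T = 3B, S = E(K, T) = 02; BA ⊕ 02 = B8.
C[3]: T = 3C, S = E(K, T) = FD; 50 ⊕ FD = AD.
C[4]: T = 3D, S = E(K, T) = FC; FA ⊕ FC = 06.

C[0] = F7, C[1] = 61, C[2] = B8, C[3] = AD, C[4] = 06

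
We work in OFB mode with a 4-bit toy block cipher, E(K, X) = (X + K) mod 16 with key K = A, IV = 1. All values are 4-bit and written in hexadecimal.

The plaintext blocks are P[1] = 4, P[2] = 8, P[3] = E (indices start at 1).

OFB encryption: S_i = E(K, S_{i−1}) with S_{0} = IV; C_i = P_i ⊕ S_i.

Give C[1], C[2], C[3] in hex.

C[1]: S = E(K, 1) = B; 4 ⊕ B = F.
C[2]: S = E(K, B) = 5; 8 ⊕ 5 = D.
C[3]: S = E(K, 5) = F; E ⊕ F = 1.

C[1] = F, C[2] = D, C[3] = 1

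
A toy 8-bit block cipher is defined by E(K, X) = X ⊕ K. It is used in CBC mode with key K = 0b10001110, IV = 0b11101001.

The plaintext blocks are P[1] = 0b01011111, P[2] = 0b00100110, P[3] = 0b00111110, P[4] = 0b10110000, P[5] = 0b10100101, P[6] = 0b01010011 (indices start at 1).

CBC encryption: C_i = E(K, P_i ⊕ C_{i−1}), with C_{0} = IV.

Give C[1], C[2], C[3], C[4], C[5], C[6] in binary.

C[1]: P[1] ⊕ 0b11101001 = 0b10110110; E(K, 0b10110110) = 0b00111000.
C[2]: P[2] ⊕ 0b00111000 = 0b00011110; E(K, 0b00011110) = 0b10010000.
C[3]: P[3] ⊕ 0b10010000 = 0b10101110; E(K, 0b10101110) = 0b00100000.
C[4]: P[4] ⊕ 0b00100000 = 0b10010000; E(K, 0b10010000) = 0b00011110.
C[5]: P[5] ⊕ 0b00011110 = 0b10111011; E(K, 0b10111011) = 0b00110101.
C[6]: P[6] ⊕ 0b00110101 = 0b01100110; E(K, 0b01100110) = 0b11101000.

C[1] = 0b00111000, C[2] = 0b10010000, C[3] = 0b00100000, C[4] = 0b00011110, C[5] = 0b00110101, C[6] = 0b11101000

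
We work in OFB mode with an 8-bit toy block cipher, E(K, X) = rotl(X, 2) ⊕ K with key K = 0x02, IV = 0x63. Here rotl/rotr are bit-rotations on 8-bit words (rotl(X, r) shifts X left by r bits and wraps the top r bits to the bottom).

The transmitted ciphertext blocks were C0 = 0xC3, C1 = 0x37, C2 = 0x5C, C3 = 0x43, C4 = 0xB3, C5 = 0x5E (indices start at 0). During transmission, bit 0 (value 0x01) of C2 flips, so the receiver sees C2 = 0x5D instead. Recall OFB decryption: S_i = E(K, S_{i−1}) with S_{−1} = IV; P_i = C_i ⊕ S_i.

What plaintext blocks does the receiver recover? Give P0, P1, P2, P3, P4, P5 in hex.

Only C2 changed, to 0x5D. In OFB, a change in C_i flips the same bit in P_i only; the keystream is unaffected. Decrypting the received ciphertext:
P0: S = E(K, 0x63) = 0x8F; 0xC3 ⊕ 0x8F = 0x4C.
P1: S = E(K, 0x8F) = 0x3C; 0x37 ⊕ 0x3C = 0x0B.
P2: S = E(K, 0x3C) = 0xF2; 0x5D ⊕ 0xF2 = 0xAF.
P3: S = E(K, 0xF2) = 0xC9; 0x43 ⊕ 0xC9 = 0x8A.
P4: S = E(K, 0xC9) = 0x25; 0xB3 ⊕ 0x25 = 0x96.
P5: S = E(K, 0x25) = 0x96; 0x5E ⊕ 0x96 = 0xC8.
Blocks that differ from the original plaintext: P2.

P0 = 0x4C, P1 = 0x0B, P2 = 0xAF, P3 = 0x8A, P4 = 0x96, P5 = 0xC8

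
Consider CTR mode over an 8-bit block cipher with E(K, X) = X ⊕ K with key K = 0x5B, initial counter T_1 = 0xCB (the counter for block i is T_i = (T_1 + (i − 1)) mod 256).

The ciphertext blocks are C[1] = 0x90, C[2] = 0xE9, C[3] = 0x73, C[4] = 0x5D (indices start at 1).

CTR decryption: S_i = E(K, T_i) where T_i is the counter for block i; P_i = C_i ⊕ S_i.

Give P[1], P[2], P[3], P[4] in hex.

P[1]: T = 0xCB, S = E(K, T) = 0x90; 0x90 ⊕ 0x90 = 0x00.
P[2]: T = 0xCC, S = E(K, T) = 0x97; 0xE9 ⊕ 0x97 = 0x7E.
P[3]: T = 0xCD, S = E(K, T) = 0x96; 0x73 ⊕ 0x96 = 0xE5.
P[4]: T = 0xCE, S = E(K, T) = 0x95; 0x5D ⊕ 0x95 = 0xC8.

P[1] = 0x00, P[2] = 0x7E, P[3] = 0xE5, P[4] = 0xC8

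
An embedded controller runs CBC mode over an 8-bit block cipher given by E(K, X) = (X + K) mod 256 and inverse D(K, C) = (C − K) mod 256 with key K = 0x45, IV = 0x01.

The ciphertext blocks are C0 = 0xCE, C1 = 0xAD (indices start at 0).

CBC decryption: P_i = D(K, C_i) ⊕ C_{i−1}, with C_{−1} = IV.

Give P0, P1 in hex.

P0: D(K, 0xCE) = 0x89; 0x89 ⊕ 0x01 = 0x88.
P1: D(K, 0xAD) = 0x68; 0x68 ⊕ 0xCE = 0xA6.

P0 = 0x88, P1 = 0xA6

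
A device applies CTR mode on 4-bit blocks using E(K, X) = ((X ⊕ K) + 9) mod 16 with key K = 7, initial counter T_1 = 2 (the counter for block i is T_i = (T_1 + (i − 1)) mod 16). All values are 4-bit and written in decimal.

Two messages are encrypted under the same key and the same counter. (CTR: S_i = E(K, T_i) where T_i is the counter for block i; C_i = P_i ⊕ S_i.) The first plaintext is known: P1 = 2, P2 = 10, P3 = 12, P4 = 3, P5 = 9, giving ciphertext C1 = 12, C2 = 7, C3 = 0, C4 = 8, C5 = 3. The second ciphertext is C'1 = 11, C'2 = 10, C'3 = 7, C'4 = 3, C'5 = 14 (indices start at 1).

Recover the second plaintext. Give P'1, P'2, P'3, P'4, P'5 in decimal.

In CTR with a reused counter, both messages share the same keystream S_i, so C_i ⊕ C'_i = P_i ⊕ P'_i and thus P'_i = P_i ⊕ C_i ⊕ C'_i.
P'1: 2 ⊕ 12 ⊕ 11 = 5.
P'2: 10 ⊕ 7 ⊕ 10 = 7.
P'3: 12 ⊕ 0 ⊕ 7 = 11.
P'4: 3 ⊕ 8 ⊕ 3 = 8.
P'5: 9 ⊕ 3 ⊕ 14 = 4.

P'1 = 5, P'2 = 7, P'3 = 11, P'4 = 8, P'5 = 4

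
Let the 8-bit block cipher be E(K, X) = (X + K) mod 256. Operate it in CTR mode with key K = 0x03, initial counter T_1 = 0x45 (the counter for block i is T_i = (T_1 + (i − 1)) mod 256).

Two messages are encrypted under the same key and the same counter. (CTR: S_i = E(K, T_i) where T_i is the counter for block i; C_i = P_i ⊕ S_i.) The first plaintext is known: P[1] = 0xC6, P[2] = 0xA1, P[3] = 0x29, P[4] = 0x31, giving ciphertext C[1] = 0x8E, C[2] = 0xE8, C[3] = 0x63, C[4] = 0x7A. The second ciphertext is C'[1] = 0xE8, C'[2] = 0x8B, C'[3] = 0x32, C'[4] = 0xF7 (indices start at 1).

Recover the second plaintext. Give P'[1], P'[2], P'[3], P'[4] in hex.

In CTR with a reused counter, both messages share the same keystream S_i, so C_i ⊕ C'_i = P_i ⊕ P'_i and thus P'_i = P_i ⊕ C_i ⊕ C'_i.
P'[1]: 0xC6 ⊕ 0x8E ⊕ 0xE8 = 0xA0.
P'[2]: 0xA1 ⊕ 0xE8 ⊕ 0x8B = 0xC2.
P'[3]: 0x29 ⊕ 0x63 ⊕ 0x32 = 0x78.
P'[4]: 0x31 ⊕ 0x7A ⊕ 0xF7 = 0xBC.

P'[1] = 0xA0, P'[2] = 0xC2, P'[3] = 0x78, P'[4] = 0xBC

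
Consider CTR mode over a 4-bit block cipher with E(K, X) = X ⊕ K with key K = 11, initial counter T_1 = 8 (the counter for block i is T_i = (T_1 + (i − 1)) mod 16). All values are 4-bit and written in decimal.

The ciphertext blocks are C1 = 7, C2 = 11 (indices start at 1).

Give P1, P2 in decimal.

CTR decryption: S_i = E(K, T_i) where T_i is the counter for block i; P_i = C_i ⊕ S_i.
P1: T = 8, S = E(K, T) = 3; 7 ⊕ 3 = 4.
P2: T = 9, S = E(K, T) = 2; 11 ⊕ 2 = 9.

P1 = 4, P2 = 9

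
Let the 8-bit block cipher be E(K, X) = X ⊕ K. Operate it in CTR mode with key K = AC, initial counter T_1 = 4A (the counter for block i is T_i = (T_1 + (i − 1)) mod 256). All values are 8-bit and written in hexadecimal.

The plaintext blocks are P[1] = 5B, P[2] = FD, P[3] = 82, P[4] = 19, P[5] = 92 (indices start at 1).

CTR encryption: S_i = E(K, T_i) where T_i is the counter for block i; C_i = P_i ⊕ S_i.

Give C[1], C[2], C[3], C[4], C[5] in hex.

C[1] = BD, C[2] = 1A, C[3] = 62, C[4] = F8, C[5] = 70

C[1]: T = 4A, S = E(K, T) = E6; 5B ⊕ E6 = BD.
C[2]: T = 4B, S = E(K, T) = E7; FD ⊕ E7 = 1A.
C[3]: T = 4C, S = E(K, T) = E0; 82 ⊕ E0 = 62.
C[4]: T = 4D, S = E(K, T) = E1; 19 ⊕ E1 = F8.
C[5]: T = 4E, S = E(K, T) = E2; 92 ⊕ E2 = 70.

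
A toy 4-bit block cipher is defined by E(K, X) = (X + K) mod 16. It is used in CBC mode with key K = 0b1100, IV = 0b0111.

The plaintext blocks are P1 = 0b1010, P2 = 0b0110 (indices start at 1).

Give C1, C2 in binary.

C1 = 0b1001, C2 = 0b1011

CBC encryption: C_i = E(K, P_i ⊕ C_{i−1}), with C_{0} = IV.
C1: P1 ⊕ 0b0111 = 0b1101; E(K, 0b1101) = 0b1001.
C2: P2 ⊕ 0b1001 = 0b1111; E(K, 0b1111) = 0b1011.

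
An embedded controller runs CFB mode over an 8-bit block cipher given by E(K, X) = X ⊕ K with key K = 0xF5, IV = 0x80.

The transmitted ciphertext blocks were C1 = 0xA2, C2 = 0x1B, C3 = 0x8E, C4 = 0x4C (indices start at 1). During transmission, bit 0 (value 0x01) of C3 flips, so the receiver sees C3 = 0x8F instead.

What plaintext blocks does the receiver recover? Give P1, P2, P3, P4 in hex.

P1 = 0xD7, P2 = 0x4C, P3 = 0x61, P4 = 0x36

CFB decryption: P_i = C_i ⊕ E(K, C_{i−1}), with C_{0} = IV.
Only C3 changed, to 0x8F. In CFB, a change in C_i flips the same bit in P_i and garbles P_{i+1}. Decrypting the received ciphertext:
P1: E(K, 0x80) = 0x75; 0xA2 ⊕ 0x75 = 0xD7.
P2: E(K, 0xA2) = 0x57; 0x1B ⊕ 0x57 = 0x4C.
P3: E(K, 0x1B) = 0xEE; 0x8F ⊕ 0xEE = 0x61.
P4: E(K, 0x8F) = 0x7A; 0x4C ⊕ 0x7A = 0x36.
Blocks that differ from the original plaintext: P3, P4.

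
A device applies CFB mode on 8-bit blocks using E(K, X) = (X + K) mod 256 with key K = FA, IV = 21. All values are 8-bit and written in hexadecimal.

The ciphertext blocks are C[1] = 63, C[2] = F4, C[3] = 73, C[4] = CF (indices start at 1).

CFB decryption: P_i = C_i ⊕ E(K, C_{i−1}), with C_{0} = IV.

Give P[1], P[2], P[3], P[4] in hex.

P[1] = 78, P[2] = A9, P[3] = 9D, P[4] = A2

P[1]: E(K, 21) = 1B; 63 ⊕ 1B = 78.
P[2]: E(K, 63) = 5D; F4 ⊕ 5D = A9.
P[3]: E(K, F4) = EE; 73 ⊕ EE = 9D.
P[4]: E(K, 73) = 6D; CF ⊕ 6D = A2.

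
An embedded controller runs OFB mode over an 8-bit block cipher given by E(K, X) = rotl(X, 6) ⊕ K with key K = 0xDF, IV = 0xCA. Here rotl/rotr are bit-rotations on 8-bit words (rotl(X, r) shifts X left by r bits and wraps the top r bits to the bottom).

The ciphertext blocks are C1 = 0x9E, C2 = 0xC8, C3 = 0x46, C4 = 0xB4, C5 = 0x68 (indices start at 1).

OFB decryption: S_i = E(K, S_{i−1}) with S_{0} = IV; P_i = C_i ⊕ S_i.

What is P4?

P1: S = E(K, 0xCA) = 0x6D; 0x9E ⊕ 0x6D = 0xF3.
P2: S = E(K, 0x6D) = 0x84; 0xC8 ⊕ 0x84 = 0x4C.
P3: S = E(K, 0x84) = 0xFE; 0x46 ⊕ 0xFE = 0xB8.
P4: S = E(K, 0xFE) = 0x60; 0xB4 ⊕ 0x60 = 0xD4.

P4 = 0xD4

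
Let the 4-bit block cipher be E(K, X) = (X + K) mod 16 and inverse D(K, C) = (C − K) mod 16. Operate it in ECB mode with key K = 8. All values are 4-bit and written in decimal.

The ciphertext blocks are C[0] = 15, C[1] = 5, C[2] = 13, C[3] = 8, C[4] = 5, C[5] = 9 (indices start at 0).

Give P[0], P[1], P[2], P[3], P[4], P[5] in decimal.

P[0] = 7, P[1] = 13, P[2] = 5, P[3] = 0, P[4] = 13, P[5] = 1

ECB decryption: P_i = D(K, C_i).
P[0]: D(K, 15) = 7.
P[1]: D(K, 5) = 13.
P[2]: D(K, 13) = 5.
P[3]: D(K, 8) = 0.
P[4]: D(K, 5) = 13.
P[5]: D(K, 9) = 1.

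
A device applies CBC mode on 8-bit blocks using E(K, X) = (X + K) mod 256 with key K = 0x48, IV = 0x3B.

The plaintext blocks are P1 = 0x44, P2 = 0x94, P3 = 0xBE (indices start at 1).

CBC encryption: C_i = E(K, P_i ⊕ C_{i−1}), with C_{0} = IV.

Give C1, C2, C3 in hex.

C1 = 0xC7, C2 = 0x9B, C3 = 0x6D

C1: P1 ⊕ 0x3B = 0x7F; E(K, 0x7F) = 0xC7.
C2: P2 ⊕ 0xC7 = 0x53; E(K, 0x53) = 0x9B.
C3: P3 ⊕ 0x9B = 0x25; E(K, 0x25) = 0x6D.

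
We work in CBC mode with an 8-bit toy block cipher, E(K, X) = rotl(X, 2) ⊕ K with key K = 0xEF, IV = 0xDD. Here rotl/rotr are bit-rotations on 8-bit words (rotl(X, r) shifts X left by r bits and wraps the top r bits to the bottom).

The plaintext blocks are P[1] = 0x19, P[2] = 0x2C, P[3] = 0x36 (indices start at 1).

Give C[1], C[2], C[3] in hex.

C[1] = 0xFC, C[2] = 0xAC, C[3] = 0x85

CBC encryption: C_i = E(K, P_i ⊕ C_{i−1}), with C_{0} = IV.
C[1]: P[1] ⊕ 0xDD = 0xC4; E(K, 0xC4) = 0xFC.
C[2]: P[2] ⊕ 0xFC = 0xD0; E(K, 0xD0) = 0xAC.
C[3]: P[3] ⊕ 0xAC = 0x9A; E(K, 0x9A) = 0x85.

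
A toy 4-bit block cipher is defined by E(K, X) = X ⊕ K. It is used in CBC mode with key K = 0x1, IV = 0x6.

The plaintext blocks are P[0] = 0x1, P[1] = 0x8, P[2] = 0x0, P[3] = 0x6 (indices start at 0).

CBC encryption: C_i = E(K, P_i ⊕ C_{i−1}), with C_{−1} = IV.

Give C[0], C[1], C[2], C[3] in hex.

C[0]: P[0] ⊕ 0x6 = 0x7; E(K, 0x7) = 0x6.
C[1]: P[1] ⊕ 0x6 = 0xE; E(K, 0xE) = 0xF.
C[2]: P[2] ⊕ 0xF = 0xF; E(K, 0xF) = 0xE.
C[3]: P[3] ⊕ 0xE = 0x8; E(K, 0x8) = 0x9.

C[0] = 0x6, C[1] = 0xF, C[2] = 0xE, C[3] = 0x9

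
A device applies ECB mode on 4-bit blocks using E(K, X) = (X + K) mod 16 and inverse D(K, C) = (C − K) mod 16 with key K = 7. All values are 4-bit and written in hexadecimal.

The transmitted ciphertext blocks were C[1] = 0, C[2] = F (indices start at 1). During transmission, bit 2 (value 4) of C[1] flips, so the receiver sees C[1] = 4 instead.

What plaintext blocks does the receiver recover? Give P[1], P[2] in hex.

ECB decryption: P_i = D(K, C_i).
Only C[1] changed, to 4. In ECB, a change in C_i affects only P_i. Decrypting the received ciphertext:
P[1]: D(K, 4) = D.
P[2]: D(K, F) = 8.
Blocks that differ from the original plaintext: P[1].

P[1] = D, P[2] = 8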